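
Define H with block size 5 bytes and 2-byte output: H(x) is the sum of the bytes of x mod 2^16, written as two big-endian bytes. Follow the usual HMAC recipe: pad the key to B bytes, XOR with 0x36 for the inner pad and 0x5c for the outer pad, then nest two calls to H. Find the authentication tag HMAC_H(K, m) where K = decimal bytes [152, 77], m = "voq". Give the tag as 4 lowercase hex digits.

Key decimal bytes [152, 77] = 98 4d is 2 bytes ≤ B = 5; zero-pad to 5 bytes: K' = 98 4d 00 00 00.
K' ⊕ ipad = ae 7b 36 36 36.  K' ⊕ opad = c4 11 5c 5c 5c.
Inner input = (K'⊕ipad) ∥ m = ae 7b 36 36 36 ∥ 76 6f 71.
Inner hash: sum = 174+123+54+54+54+118+111+113 = 801 → 03 21.
Outer input = (K'⊕opad) ∥ inner = c4 11 5c 5c 5c ∥ 03 21.
Outer hash (tag): sum = 196+17+92+92+92+3+33 = 525 → 02 0d.

020d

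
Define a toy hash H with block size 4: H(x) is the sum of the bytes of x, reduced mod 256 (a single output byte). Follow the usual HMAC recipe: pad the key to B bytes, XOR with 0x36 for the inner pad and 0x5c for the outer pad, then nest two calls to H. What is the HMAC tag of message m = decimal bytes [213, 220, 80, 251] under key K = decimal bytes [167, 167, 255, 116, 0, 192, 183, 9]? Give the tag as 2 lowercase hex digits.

Key decimal bytes [167, 167, 255, 116, 0, 192, 183, 9] = a7 a7 ff 74 00 c0 b7 09 is 8 bytes > B = 4, so hash it first: H(key) = 41, then zero-pad to 4 bytes: K' = 41 00 00 00.
K' ⊕ ipad = 77 36 36 36.  K' ⊕ opad = 1d 5c 5c 5c.
Inner input = (K'⊕ipad) ∥ m = 77 36 36 36 ∥ d5 dc 50 fb.
Inner hash: sum = 119+54+54+54+213+220+80+251 = 1045; mod 256 = 21 → 15.
Outer input = (K'⊕opad) ∥ inner = 1d 5c 5c 5c ∥ 15.
Outer hash (tag): sum = 29+92+92+92+21 = 326; mod 256 = 70 → 46.

46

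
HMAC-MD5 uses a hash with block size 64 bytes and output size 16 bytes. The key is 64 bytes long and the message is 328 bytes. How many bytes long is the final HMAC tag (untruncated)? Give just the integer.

16

The tag is one MD5 digest: 16 bytes.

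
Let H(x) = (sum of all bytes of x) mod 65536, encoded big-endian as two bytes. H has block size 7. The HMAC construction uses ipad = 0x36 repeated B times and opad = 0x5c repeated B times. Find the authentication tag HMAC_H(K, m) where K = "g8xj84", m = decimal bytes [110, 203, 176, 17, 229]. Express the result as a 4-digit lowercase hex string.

0253

Key "g8xj84" = 67 38 78 6a 38 34 is 6 bytes ≤ B = 7; zero-pad to 7 bytes: K' = 67 38 78 6a 38 34 00.
K' ⊕ ipad = 51 0e 4e 5c 0e 02 36.  K' ⊕ opad = 3b 64 24 36 64 68 5c.
Inner input = (K'⊕ipad) ∥ m = 51 0e 4e 5c 0e 02 36 ∥ 6e cb b0 11 e5.
Inner hash: sum = 81+14+78+92+14+2+54+110+203+176+17+229 = 1070 → 04 2e.
Outer input = (K'⊕opad) ∥ inner = 3b 64 24 36 64 68 5c ∥ 04 2e.
Outer hash (tag): sum = 59+100+36+54+100+104+92+4+46 = 595 → 02 53.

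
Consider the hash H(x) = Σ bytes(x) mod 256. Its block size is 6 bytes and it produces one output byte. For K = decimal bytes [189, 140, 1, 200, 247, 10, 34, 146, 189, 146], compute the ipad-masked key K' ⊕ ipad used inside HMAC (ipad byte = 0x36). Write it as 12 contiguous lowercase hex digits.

203636363636

Key decimal bytes [189, 140, 1, 200, 247, 10, 34, 146, 189, 146] = bd 8c 01 c8 f7 0a 22 92 bd 92 is 10 bytes > B = 6, so hash it first: H(key) = 16, then zero-pad to 6 bytes: K' = 16 00 00 00 00 00.
XOR each byte with 0x36: 16⊕36=20, 00⊕36=36, 00⊕36=36, 00⊕36=36, 00⊕36=36, 00⊕36=36.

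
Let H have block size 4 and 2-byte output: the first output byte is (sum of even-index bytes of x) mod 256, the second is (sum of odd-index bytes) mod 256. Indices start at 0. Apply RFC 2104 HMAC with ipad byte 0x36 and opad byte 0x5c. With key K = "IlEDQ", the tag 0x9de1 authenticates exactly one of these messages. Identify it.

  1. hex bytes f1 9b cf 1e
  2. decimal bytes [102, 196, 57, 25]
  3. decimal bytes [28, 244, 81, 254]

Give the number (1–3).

2

Key "IlEDQ" = 49 6c 45 44 51 is 5 bytes > B = 4, so hash it first: H(key) = df b0, then zero-pad to 4 bytes: K' = df b0 00 00.
K' ⊕ ipad = e9 86 36 36; K' ⊕ opad = 83 ec 5c 5c.
m1: inner = H(e9 86 36 36 f1 9b cf 1e) = df 75; tag = H(83 ec 5c 5c df 75) = bebd
m2: inner = H(e9 86 36 36 66 c4 39 19) = be 99; tag = H(83 ec 5c 5c be 99) = 9de1 ← matches
m3: inner = H(e9 86 36 36 1c f4 51 fe) = 8c ae; tag = H(83 ec 5c 5c 8c ae) = 6bf6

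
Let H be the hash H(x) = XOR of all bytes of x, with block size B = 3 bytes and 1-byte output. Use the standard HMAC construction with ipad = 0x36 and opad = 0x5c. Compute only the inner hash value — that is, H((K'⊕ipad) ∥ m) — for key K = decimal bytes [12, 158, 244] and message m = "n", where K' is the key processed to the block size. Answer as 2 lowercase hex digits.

Key decimal bytes [12, 158, 244] = 0c 9e f4 is exactly B = 3 bytes: K' = 0c 9e f4.
K' ⊕ ipad = 3a a8 c2.
Inner input = 3a a8 c2 ∥ 6e.
Inner hash: XOR 3a⊕a8⊕c2⊕6e = 3e.

3e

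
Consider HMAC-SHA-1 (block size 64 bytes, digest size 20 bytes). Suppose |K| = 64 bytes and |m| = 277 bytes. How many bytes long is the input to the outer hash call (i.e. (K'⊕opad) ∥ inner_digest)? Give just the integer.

84

Key is 64 ≤ 64 bytes, zero-padded: |K'| = 64.
Outer input = (K'⊕opad) ∥ H(inner) → 64 + 20 = 84 bytes.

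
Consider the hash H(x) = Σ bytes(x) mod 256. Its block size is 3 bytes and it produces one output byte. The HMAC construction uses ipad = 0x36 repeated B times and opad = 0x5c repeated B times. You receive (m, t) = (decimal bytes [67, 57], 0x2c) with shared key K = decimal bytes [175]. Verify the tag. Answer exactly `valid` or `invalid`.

valid

Key decimal bytes [175] = af is 1 byte ≤ B = 3; zero-pad to 3 bytes: K' = af 00 00.
K' ⊕ ipad = 99 36 36; K' ⊕ opad = f3 5c 5c.
Inner hash: sum = 153+54+54+67+57 = 385; mod 256 = 129 → 81.
Outer hash (recomputed tag): sum = 243+92+92+129 = 556; mod 256 = 44 → 2c.
Recomputed tag = 2c; claimed = 2c → match.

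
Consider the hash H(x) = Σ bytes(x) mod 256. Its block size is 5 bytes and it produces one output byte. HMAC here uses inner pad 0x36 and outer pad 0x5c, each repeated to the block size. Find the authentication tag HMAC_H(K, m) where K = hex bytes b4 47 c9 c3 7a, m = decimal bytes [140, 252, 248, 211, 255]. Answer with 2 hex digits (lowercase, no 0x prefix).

Key hex bytes b4 47 c9 c3 7a is exactly B = 5 bytes: K' = b4 47 c9 c3 7a.
K' ⊕ ipad = 82 71 ff f5 4c.  K' ⊕ opad = e8 1b 95 9f 26.
Inner input = (K'⊕ipad) ∥ m = 82 71 ff f5 4c ∥ 8c fc f8 d3 ff.
Inner hash: sum = 130+113+255+245+76+140+252+248+211+255 = 1925; mod 256 = 133 → 85.
Outer input = (K'⊕opad) ∥ inner = e8 1b 95 9f 26 ∥ 85.
Outer hash (tag): sum = 232+27+149+159+38+133 = 738; mod 256 = 226 → e2.

e2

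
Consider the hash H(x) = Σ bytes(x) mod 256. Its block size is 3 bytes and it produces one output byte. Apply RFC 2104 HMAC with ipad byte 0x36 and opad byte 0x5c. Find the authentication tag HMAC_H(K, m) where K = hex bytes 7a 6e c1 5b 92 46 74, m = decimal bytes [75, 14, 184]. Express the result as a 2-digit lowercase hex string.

Key hex bytes 7a 6e c1 5b 92 46 74 is 7 bytes > B = 3, so hash it first: H(key) = 50, then zero-pad to 3 bytes: K' = 50 00 00.
K' ⊕ ipad = 66 36 36.  K' ⊕ opad = 0c 5c 5c.
Inner input = (K'⊕ipad) ∥ m = 66 36 36 ∥ 4b 0e b8.
Inner hash: sum = 102+54+54+75+14+184 = 483; mod 256 = 227 → e3.
Outer input = (K'⊕opad) ∥ inner = 0c 5c 5c ∥ e3.
Outer hash (tag): sum = 12+92+92+227 = 423; mod 256 = 167 → a7.

a7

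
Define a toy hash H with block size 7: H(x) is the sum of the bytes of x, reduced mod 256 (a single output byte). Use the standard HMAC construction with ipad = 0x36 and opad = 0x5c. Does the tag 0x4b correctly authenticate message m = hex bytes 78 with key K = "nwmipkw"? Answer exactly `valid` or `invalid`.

Key "nwmipkw" = 6e 77 6d 69 70 6b 77 is exactly B = 7 bytes: K' = 6e 77 6d 69 70 6b 77.
K' ⊕ ipad = 58 41 5b 5f 46 5d 41; K' ⊕ opad = 32 2b 31 35 2c 37 2b.
Inner hash: sum = 88+65+91+95+70+93+65+120 = 687; mod 256 = 175 → af.
Outer hash (recomputed tag): sum = 50+43+49+53+44+55+43+175 = 512; mod 256 = 0 → 00.
Recomputed tag = 00; claimed = 4b → mismatch.

invalid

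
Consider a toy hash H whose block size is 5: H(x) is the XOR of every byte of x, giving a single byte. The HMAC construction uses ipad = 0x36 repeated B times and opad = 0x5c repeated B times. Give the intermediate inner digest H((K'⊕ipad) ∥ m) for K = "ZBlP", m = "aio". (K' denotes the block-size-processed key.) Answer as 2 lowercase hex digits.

75

Key "ZBlP" = 5a 42 6c 50 is 4 bytes ≤ B = 5; zero-pad to 5 bytes: K' = 5a 42 6c 50 00.
K' ⊕ ipad = 6c 74 5a 66 36.
Inner input = 6c 74 5a 66 36 ∥ 61 69 6f.
Inner hash: XOR 6c⊕74⊕5a⊕66⊕36⊕61⊕69⊕6f = 75.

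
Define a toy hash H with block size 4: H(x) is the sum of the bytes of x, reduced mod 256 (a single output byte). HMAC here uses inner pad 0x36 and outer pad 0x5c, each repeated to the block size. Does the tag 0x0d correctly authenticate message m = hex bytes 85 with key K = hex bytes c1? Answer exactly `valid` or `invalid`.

Key hex bytes c1 is 1 byte ≤ B = 4; zero-pad to 4 bytes: K' = c1 00 00 00.
K' ⊕ ipad = f7 36 36 36; K' ⊕ opad = 9d 5c 5c 5c.
Inner hash: sum = 247+54+54+54+133 = 542; mod 256 = 30 → 1e.
Outer hash (recomputed tag): sum = 157+92+92+92+30 = 463; mod 256 = 207 → cf.
Recomputed tag = cf; claimed = 0d → mismatch.

invalid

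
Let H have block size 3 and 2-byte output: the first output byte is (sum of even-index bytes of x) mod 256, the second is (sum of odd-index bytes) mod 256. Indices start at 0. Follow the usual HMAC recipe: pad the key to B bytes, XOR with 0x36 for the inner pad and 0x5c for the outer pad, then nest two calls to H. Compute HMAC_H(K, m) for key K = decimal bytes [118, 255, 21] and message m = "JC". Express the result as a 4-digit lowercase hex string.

Key decimal bytes [118, 255, 21] = 76 ff 15 is exactly B = 3 bytes: K' = 76 ff 15.
K' ⊕ ipad = 40 c9 23.  K' ⊕ opad = 2a a3 49.
Inner input = (K'⊕ipad) ∥ m = 40 c9 23 ∥ 4a 43.
Inner hash: even-index sum = 166 mod 256 = 166; odd-index sum = 275 mod 256 = 19 → a6 13.
Outer input = (K'⊕opad) ∥ inner = 2a a3 49 ∥ a6 13.
Outer hash (tag): even-index sum = 134 mod 256 = 134; odd-index sum = 329 mod 256 = 73 → 86 49.

8649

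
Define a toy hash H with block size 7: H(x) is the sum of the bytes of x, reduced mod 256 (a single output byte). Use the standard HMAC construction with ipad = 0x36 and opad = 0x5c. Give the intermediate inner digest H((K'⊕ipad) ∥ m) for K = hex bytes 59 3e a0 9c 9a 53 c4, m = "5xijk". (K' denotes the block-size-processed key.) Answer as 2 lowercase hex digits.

a5

Key hex bytes 59 3e a0 9c 9a 53 c4 is exactly B = 7 bytes: K' = 59 3e a0 9c 9a 53 c4.
K' ⊕ ipad = 6f 08 96 aa ac 65 f2.
Inner input = 6f 08 96 aa ac 65 f2 ∥ 35 78 69 6a 6b.
Inner hash: sum = 111+8+150+170+172+101+242+53+120+105+106+107 = 1445; mod 256 = 165 → a5.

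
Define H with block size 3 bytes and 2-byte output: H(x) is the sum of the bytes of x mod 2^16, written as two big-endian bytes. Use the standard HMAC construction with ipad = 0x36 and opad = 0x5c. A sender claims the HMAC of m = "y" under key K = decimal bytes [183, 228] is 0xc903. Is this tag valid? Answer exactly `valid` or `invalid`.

Key decimal bytes [183, 228] = b7 e4 is 2 bytes ≤ B = 3; zero-pad to 3 bytes: K' = b7 e4 00.
K' ⊕ ipad = 81 d2 36; K' ⊕ opad = eb b8 5c.
Inner hash: sum = 129+210+54+121 = 514 → 02 02.
Outer hash (recomputed tag): sum = 235+184+92+2+2 = 515 → 02 03.
Recomputed tag = 0203; claimed = c903 → mismatch.

invalid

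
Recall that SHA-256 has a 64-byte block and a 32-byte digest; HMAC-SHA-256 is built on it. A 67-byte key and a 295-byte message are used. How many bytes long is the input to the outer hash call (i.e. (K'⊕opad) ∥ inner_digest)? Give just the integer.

Key is 67 > 64 bytes, so it is hashed to 32 bytes then zero-padded to 64: |K'| = 64.
Outer input = (K'⊕opad) ∥ H(inner) → 64 + 32 = 96 bytes.

96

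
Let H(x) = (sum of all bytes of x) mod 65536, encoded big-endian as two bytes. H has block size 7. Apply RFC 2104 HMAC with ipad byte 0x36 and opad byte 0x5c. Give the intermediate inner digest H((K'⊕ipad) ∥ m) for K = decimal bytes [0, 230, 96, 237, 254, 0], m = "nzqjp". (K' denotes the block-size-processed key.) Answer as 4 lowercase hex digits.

059e

Key decimal bytes [0, 230, 96, 237, 254, 0] = 00 e6 60 ed fe 00 is 6 bytes ≤ B = 7; zero-pad to 7 bytes: K' = 00 e6 60 ed fe 00 00.
K' ⊕ ipad = 36 d0 56 db c8 36 36.
Inner input = 36 d0 56 db c8 36 36 ∥ 6e 7a 71 6a 70.
Inner hash: sum = 54+208+86+219+200+54+54+110+122+113+106+112 = 1438 → 05 9e.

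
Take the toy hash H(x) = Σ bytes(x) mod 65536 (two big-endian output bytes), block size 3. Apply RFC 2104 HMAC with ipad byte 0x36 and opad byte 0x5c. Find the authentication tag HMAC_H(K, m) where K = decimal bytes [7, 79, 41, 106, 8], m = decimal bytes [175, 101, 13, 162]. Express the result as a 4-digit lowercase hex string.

025d

Key decimal bytes [7, 79, 41, 106, 8] = 07 4f 29 6a 08 is 5 bytes > B = 3, so hash it first: H(key) = 00 f1, then zero-pad to 3 bytes: K' = 00 f1 00.
K' ⊕ ipad = 36 c7 36.  K' ⊕ opad = 5c ad 5c.
Inner input = (K'⊕ipad) ∥ m = 36 c7 36 ∥ af 65 0d a2.
Inner hash: sum = 54+199+54+175+101+13+162 = 758 → 02 f6.
Outer input = (K'⊕opad) ∥ inner = 5c ad 5c ∥ 02 f6.
Outer hash (tag): sum = 92+173+92+2+246 = 605 → 02 5d.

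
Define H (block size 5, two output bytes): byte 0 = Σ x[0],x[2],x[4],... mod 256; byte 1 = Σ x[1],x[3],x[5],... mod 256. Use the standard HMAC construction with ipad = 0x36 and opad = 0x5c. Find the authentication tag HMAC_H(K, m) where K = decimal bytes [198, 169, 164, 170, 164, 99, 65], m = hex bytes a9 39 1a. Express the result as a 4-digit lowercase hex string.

Key decimal bytes [198, 169, 164, 170, 164, 99, 65] = c6 a9 a4 aa a4 63 41 is 7 bytes > B = 5, so hash it first: H(key) = 4f b6, then zero-pad to 5 bytes: K' = 4f b6 00 00 00.
K' ⊕ ipad = 79 80 36 36 36.  K' ⊕ opad = 13 ea 5c 5c 5c.
Inner input = (K'⊕ipad) ∥ m = 79 80 36 36 36 ∥ a9 39 1a.
Inner hash: even-index sum = 286 mod 256 = 30; odd-index sum = 377 mod 256 = 121 → 1e 79.
Outer input = (K'⊕opad) ∥ inner = 13 ea 5c 5c 5c ∥ 1e 79.
Outer hash (tag): even-index sum = 324 mod 256 = 68; odd-index sum = 356 mod 256 = 100 → 44 64.

4464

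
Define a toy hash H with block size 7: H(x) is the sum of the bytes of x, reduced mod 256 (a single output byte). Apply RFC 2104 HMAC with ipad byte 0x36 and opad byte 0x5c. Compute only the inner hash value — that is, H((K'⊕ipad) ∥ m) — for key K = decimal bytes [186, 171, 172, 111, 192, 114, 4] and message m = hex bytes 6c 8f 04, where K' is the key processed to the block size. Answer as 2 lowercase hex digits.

87

Key decimal bytes [186, 171, 172, 111, 192, 114, 4] = ba ab ac 6f c0 72 04 is exactly B = 7 bytes: K' = ba ab ac 6f c0 72 04.
K' ⊕ ipad = 8c 9d 9a 59 f6 44 32.
Inner input = 8c 9d 9a 59 f6 44 32 ∥ 6c 8f 04.
Inner hash: sum = 140+157+154+89+246+68+50+108+143+4 = 1159; mod 256 = 135 → 87.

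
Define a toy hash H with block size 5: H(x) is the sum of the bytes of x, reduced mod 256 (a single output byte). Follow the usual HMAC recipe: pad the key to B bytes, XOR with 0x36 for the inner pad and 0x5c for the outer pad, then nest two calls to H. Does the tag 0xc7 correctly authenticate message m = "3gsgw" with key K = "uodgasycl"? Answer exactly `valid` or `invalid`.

Key "uodgasycl" = 75 6f 64 67 61 73 79 63 6c is 9 bytes > B = 5, so hash it first: H(key) = cb, then zero-pad to 5 bytes: K' = cb 00 00 00 00.
K' ⊕ ipad = fd 36 36 36 36; K' ⊕ opad = 97 5c 5c 5c 5c.
Inner hash: sum = 253+54+54+54+54+51+103+115+103+119 = 960; mod 256 = 192 → c0.
Outer hash (recomputed tag): sum = 151+92+92+92+92+192 = 711; mod 256 = 199 → c7.
Recomputed tag = c7; claimed = c7 → match.

valid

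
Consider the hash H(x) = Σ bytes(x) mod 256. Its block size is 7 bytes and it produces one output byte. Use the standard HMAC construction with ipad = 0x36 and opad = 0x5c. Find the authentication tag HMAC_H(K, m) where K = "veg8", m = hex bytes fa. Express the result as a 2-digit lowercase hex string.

a4

Key "veg8" = 76 65 67 38 is 4 bytes ≤ B = 7; zero-pad to 7 bytes: K' = 76 65 67 38 00 00 00.
K' ⊕ ipad = 40 53 51 0e 36 36 36.  K' ⊕ opad = 2a 39 3b 64 5c 5c 5c.
Inner input = (K'⊕ipad) ∥ m = 40 53 51 0e 36 36 36 ∥ fa.
Inner hash: sum = 64+83+81+14+54+54+54+250 = 654; mod 256 = 142 → 8e.
Outer input = (K'⊕opad) ∥ inner = 2a 39 3b 64 5c 5c 5c ∥ 8e.
Outer hash (tag): sum = 42+57+59+100+92+92+92+142 = 676; mod 256 = 164 → a4.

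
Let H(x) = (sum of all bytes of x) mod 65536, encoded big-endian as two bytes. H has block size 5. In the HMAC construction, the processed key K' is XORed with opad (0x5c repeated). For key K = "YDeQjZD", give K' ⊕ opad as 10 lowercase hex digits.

5e075c5c5c

Key "YDeQjZD" = 59 44 65 51 6a 5a 44 is 7 bytes > B = 5, so hash it first: H(key) = 02 5b, then zero-pad to 5 bytes: K' = 02 5b 00 00 00.
XOR each byte with 0x5c: 02⊕5c=5e, 5b⊕5c=07, 00⊕5c=5c, 00⊕5c=5c, 00⊕5c=5c.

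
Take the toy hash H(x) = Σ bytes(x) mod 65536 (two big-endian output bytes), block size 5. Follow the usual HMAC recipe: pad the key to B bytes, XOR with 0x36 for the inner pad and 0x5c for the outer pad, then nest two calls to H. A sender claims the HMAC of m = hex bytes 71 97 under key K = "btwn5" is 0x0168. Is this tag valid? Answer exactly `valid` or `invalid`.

Key "btwn5" = 62 74 77 6e 35 is exactly B = 5 bytes: K' = 62 74 77 6e 35.
K' ⊕ ipad = 54 42 41 58 03; K' ⊕ opad = 3e 28 2b 32 69.
Inner hash: sum = 84+66+65+88+3+113+151 = 570 → 02 3a.
Outer hash (recomputed tag): sum = 62+40+43+50+105+2+58 = 360 → 01 68.
Recomputed tag = 0168; claimed = 0168 → match.

valid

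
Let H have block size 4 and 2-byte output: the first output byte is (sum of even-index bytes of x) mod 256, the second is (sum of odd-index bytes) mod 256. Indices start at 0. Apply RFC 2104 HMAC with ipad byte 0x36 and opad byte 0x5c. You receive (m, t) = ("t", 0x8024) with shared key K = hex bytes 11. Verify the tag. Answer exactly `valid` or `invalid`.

Key hex bytes 11 is 1 byte ≤ B = 4; zero-pad to 4 bytes: K' = 11 00 00 00.
K' ⊕ ipad = 27 36 36 36; K' ⊕ opad = 4d 5c 5c 5c.
Inner hash: even-index sum = 209 mod 256 = 209; odd-index sum = 108 mod 256 = 108 → d1 6c.
Outer hash (recomputed tag): even-index sum = 378 mod 256 = 122; odd-index sum = 292 mod 256 = 36 → 7a 24.
Recomputed tag = 7a24; claimed = 8024 → mismatch.

invalid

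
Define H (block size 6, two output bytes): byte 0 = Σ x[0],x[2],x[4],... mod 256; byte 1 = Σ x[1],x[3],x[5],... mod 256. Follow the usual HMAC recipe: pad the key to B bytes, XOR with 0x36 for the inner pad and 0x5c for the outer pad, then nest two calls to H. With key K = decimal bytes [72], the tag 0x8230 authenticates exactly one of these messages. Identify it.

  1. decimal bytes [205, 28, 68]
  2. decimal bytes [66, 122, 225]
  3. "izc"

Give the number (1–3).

Key decimal bytes [72] = 48 is 1 byte ≤ B = 6; zero-pad to 6 bytes: K' = 48 00 00 00 00 00.
K' ⊕ ipad = 7e 36 36 36 36 36; K' ⊕ opad = 14 5c 5c 5c 5c 5c.
m1: inner = H(7e 36 36 36 36 36 cd 1c 44) = fb be; tag = H(14 5c 5c 5c 5c 5c fb be) = c7d2
m2: inner = H(7e 36 36 36 36 36 42 7a e1) = 0d 1c; tag = H(14 5c 5c 5c 5c 5c 0d 1c) = d930
m3: inner = H(7e 36 36 36 36 36 69 7a 63) = b6 1c; tag = H(14 5c 5c 5c 5c 5c b6 1c) = 8230 ← matches

3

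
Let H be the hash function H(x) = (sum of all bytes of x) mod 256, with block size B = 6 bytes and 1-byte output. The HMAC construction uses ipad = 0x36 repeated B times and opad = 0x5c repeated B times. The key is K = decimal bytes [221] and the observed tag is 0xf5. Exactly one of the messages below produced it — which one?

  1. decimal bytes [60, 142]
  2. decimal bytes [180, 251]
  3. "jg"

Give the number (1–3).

2

Key decimal bytes [221] = dd is 1 byte ≤ B = 6; zero-pad to 6 bytes: K' = dd 00 00 00 00 00.
K' ⊕ ipad = eb 36 36 36 36 36; K' ⊕ opad = 81 5c 5c 5c 5c 5c.
m1: inner = H(eb 36 36 36 36 36 3c 8e) = c3; tag = H(81 5c 5c 5c 5c 5c c3) = 10
m2: inner = H(eb 36 36 36 36 36 b4 fb) = a8; tag = H(81 5c 5c 5c 5c 5c a8) = f5 ← matches
m3: inner = H(eb 36 36 36 36 36 6a 67) = ca; tag = H(81 5c 5c 5c 5c 5c ca) = 17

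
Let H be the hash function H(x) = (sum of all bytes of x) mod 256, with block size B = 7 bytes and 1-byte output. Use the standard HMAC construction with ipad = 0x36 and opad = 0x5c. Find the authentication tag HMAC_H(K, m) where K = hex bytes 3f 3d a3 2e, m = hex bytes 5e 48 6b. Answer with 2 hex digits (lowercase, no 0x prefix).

Key hex bytes 3f 3d a3 2e is 4 bytes ≤ B = 7; zero-pad to 7 bytes: K' = 3f 3d a3 2e 00 00 00.
K' ⊕ ipad = 09 0b 95 18 36 36 36.  K' ⊕ opad = 63 61 ff 72 5c 5c 5c.
Inner input = (K'⊕ipad) ∥ m = 09 0b 95 18 36 36 36 ∥ 5e 48 6b.
Inner hash: sum = 9+11+149+24+54+54+54+94+72+107 = 628; mod 256 = 116 → 74.
Outer input = (K'⊕opad) ∥ inner = 63 61 ff 72 5c 5c 5c ∥ 74.
Outer hash (tag): sum = 99+97+255+114+92+92+92+116 = 957; mod 256 = 189 → bd.

bd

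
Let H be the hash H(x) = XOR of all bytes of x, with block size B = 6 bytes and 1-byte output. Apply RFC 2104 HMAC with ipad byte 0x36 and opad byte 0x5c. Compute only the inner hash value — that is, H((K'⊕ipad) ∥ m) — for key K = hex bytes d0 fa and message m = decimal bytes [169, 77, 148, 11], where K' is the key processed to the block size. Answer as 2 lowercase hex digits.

Key hex bytes d0 fa is 2 bytes ≤ B = 6; zero-pad to 6 bytes: K' = d0 fa 00 00 00 00.
K' ⊕ ipad = e6 cc 36 36 36 36.
Inner input = e6 cc 36 36 36 36 ∥ a9 4d 94 0b.
Inner hash: XOR e6⊕cc⊕36⊕36⊕36⊕36⊕a9⊕4d⊕94⊕0b = 51.

51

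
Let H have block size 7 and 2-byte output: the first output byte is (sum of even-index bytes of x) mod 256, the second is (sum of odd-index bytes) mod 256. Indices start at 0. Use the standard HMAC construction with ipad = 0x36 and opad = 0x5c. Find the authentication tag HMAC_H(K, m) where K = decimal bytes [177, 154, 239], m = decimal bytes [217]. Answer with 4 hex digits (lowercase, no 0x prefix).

494a

Key decimal bytes [177, 154, 239] = b1 9a ef is 3 bytes ≤ B = 7; zero-pad to 7 bytes: K' = b1 9a ef 00 00 00 00.
K' ⊕ ipad = 87 ac d9 36 36 36 36.  K' ⊕ opad = ed c6 b3 5c 5c 5c 5c.
Inner input = (K'⊕ipad) ∥ m = 87 ac d9 36 36 36 36 ∥ d9.
Inner hash: even-index sum = 460 mod 256 = 204; odd-index sum = 497 mod 256 = 241 → cc f1.
Outer input = (K'⊕opad) ∥ inner = ed c6 b3 5c 5c 5c 5c ∥ cc f1.
Outer hash (tag): even-index sum = 841 mod 256 = 73; odd-index sum = 586 mod 256 = 74 → 49 4a.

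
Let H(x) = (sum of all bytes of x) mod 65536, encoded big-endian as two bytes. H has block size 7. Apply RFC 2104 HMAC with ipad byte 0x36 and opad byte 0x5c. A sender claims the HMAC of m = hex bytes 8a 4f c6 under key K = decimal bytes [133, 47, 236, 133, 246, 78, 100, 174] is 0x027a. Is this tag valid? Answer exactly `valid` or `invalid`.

Key decimal bytes [133, 47, 236, 133, 246, 78, 100, 174] = 85 2f ec 85 f6 4e 64 ae is 8 bytes > B = 7, so hash it first: H(key) = 04 7b, then zero-pad to 7 bytes: K' = 04 7b 00 00 00 00 00.
K' ⊕ ipad = 32 4d 36 36 36 36 36; K' ⊕ opad = 58 27 5c 5c 5c 5c 5c.
Inner hash: sum = 50+77+54+54+54+54+54+138+79+198 = 812 → 03 2c.
Outer hash (recomputed tag): sum = 88+39+92+92+92+92+92+3+44 = 634 → 02 7a.
Recomputed tag = 027a; claimed = 027a → match.

valid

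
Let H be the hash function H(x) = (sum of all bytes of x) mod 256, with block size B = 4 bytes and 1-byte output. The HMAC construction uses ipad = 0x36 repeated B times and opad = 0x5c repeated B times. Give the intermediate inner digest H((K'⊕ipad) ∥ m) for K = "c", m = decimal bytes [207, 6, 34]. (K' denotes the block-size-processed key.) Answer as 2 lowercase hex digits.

Key "c" = 63 is 1 byte ≤ B = 4; zero-pad to 4 bytes: K' = 63 00 00 00.
K' ⊕ ipad = 55 36 36 36.
Inner input = 55 36 36 36 ∥ cf 06 22.
Inner hash: sum = 85+54+54+54+207+6+34 = 494; mod 256 = 238 → ee.

ee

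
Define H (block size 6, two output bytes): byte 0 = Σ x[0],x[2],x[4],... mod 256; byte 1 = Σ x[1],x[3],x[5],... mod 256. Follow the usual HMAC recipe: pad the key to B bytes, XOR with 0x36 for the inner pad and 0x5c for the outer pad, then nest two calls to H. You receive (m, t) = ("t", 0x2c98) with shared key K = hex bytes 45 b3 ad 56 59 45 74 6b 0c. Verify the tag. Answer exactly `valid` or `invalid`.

Key hex bytes 45 b3 ad 56 59 45 74 6b 0c is 9 bytes > B = 6, so hash it first: H(key) = cb b9, then zero-pad to 6 bytes: K' = cb b9 00 00 00 00.
K' ⊕ ipad = fd 8f 36 36 36 36; K' ⊕ opad = 97 e5 5c 5c 5c 5c.
Inner hash: even-index sum = 477 mod 256 = 221; odd-index sum = 251 mod 256 = 251 → dd fb.
Outer hash (recomputed tag): even-index sum = 556 mod 256 = 44; odd-index sum = 664 mod 256 = 152 → 2c 98.
Recomputed tag = 2c98; claimed = 2c98 → match.

valid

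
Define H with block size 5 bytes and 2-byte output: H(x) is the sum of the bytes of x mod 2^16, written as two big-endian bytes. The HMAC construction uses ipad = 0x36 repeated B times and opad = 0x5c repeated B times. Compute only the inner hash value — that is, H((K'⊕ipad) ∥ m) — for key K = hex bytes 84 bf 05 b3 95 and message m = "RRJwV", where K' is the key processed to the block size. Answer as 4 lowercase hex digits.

0451

Key hex bytes 84 bf 05 b3 95 is exactly B = 5 bytes: K' = 84 bf 05 b3 95.
K' ⊕ ipad = b2 89 33 85 a3.
Inner input = b2 89 33 85 a3 ∥ 52 52 4a 77 56.
Inner hash: sum = 178+137+51+133+163+82+82+74+119+86 = 1105 → 04 51.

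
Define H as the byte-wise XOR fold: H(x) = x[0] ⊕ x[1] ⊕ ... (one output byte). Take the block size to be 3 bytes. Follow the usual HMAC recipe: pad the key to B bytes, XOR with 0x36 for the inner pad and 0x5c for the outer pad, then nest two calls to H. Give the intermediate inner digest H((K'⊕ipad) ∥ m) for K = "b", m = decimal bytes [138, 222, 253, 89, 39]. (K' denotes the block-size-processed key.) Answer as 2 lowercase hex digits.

83

Key "b" = 62 is 1 byte ≤ B = 3; zero-pad to 3 bytes: K' = 62 00 00.
K' ⊕ ipad = 54 36 36.
Inner input = 54 36 36 ∥ 8a de fd 59 27.
Inner hash: XOR 54⊕36⊕36⊕8a⊕de⊕fd⊕59⊕27 = 83.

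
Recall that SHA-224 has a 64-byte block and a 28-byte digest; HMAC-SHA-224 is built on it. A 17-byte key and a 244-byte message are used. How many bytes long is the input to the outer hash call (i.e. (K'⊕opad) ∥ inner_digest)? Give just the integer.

92

Key is 17 ≤ 64 bytes, zero-padded: |K'| = 64.
Outer input = (K'⊕opad) ∥ H(inner) → 64 + 28 = 92 bytes.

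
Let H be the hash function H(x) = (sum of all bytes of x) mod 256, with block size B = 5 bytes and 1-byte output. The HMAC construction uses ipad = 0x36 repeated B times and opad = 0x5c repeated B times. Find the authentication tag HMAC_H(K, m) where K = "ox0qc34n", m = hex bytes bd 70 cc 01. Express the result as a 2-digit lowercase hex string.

d4

Key "ox0qc34n" = 6f 78 30 71 63 33 34 6e is 8 bytes > B = 5, so hash it first: H(key) = c0, then zero-pad to 5 bytes: K' = c0 00 00 00 00.
K' ⊕ ipad = f6 36 36 36 36.  K' ⊕ opad = 9c 5c 5c 5c 5c.
Inner input = (K'⊕ipad) ∥ m = f6 36 36 36 36 ∥ bd 70 cc 01.
Inner hash: sum = 246+54+54+54+54+189+112+204+1 = 968; mod 256 = 200 → c8.
Outer input = (K'⊕opad) ∥ inner = 9c 5c 5c 5c 5c ∥ c8.
Outer hash (tag): sum = 156+92+92+92+92+200 = 724; mod 256 = 212 → d4.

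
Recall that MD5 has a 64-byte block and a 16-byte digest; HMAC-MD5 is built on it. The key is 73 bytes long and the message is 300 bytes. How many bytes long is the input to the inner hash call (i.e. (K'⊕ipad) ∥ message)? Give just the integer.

364

Key is 73 > 64 bytes, so it is hashed to 16 bytes then zero-padded to 64: |K'| = 64.
Inner input = (K'⊕ipad) ∥ m → 64 + 300 = 364 bytes.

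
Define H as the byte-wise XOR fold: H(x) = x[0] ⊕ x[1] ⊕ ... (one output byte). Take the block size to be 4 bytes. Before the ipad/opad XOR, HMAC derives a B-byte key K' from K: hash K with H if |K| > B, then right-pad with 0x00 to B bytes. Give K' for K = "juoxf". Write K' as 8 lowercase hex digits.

|K| = 5 > B = 4, so first hash the key.
H(K): XOR 6a⊕75⊕6f⊕78⊕66 = 6e.
Zero-pad H(K) = 6e to 4 bytes: K' = 6e 00 00 00.

6e000000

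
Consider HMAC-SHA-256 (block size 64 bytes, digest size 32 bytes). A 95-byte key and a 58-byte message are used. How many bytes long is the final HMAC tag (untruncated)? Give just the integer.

The tag is one SHA-256 digest: 32 bytes.

32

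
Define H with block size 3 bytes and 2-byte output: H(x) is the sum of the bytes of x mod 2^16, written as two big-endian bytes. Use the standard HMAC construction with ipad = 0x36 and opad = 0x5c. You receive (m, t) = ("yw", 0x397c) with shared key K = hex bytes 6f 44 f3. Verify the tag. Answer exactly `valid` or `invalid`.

Key hex bytes 6f 44 f3 is exactly B = 3 bytes: K' = 6f 44 f3.
K' ⊕ ipad = 59 72 c5; K' ⊕ opad = 33 18 af.
Inner hash: sum = 89+114+197+121+119 = 640 → 02 80.
Outer hash (recomputed tag): sum = 51+24+175+2+128 = 380 → 01 7c.
Recomputed tag = 017c; claimed = 397c → mismatch.

invalid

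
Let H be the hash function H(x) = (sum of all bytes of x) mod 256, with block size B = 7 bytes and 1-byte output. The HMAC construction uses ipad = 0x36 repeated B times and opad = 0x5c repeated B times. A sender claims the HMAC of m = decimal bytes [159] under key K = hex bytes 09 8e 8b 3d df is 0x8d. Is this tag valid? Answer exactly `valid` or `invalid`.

invalid

Key hex bytes 09 8e 8b 3d df is 5 bytes ≤ B = 7; zero-pad to 7 bytes: K' = 09 8e 8b 3d df 00 00.
K' ⊕ ipad = 3f b8 bd 0b e9 36 36; K' ⊕ opad = 55 d2 d7 61 83 5c 5c.
Inner hash: sum = 63+184+189+11+233+54+54+159 = 947; mod 256 = 179 → b3.
Outer hash (recomputed tag): sum = 85+210+215+97+131+92+92+179 = 1101; mod 256 = 77 → 4d.
Recomputed tag = 4d; claimed = 8d → mismatch.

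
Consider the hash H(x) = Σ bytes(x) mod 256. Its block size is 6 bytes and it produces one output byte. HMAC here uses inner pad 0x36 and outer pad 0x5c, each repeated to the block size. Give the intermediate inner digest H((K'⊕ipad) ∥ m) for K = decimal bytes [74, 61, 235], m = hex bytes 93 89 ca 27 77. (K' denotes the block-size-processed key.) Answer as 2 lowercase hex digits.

Key decimal bytes [74, 61, 235] = 4a 3d eb is 3 bytes ≤ B = 6; zero-pad to 6 bytes: K' = 4a 3d eb 00 00 00.
K' ⊕ ipad = 7c 0b dd 36 36 36.
Inner input = 7c 0b dd 36 36 36 ∥ 93 89 ca 27 77.
Inner hash: sum = 124+11+221+54+54+54+147+137+202+39+119 = 1162; mod 256 = 138 → 8a.

8a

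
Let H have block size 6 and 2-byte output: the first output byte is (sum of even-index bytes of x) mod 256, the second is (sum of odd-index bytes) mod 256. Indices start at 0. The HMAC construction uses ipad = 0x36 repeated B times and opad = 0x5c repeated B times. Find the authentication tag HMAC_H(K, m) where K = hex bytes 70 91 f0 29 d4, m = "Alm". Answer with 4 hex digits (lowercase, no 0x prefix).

Key hex bytes 70 91 f0 29 d4 is 5 bytes ≤ B = 6; zero-pad to 6 bytes: K' = 70 91 f0 29 d4 00.
K' ⊕ ipad = 46 a7 c6 1f e2 36.  K' ⊕ opad = 2c cd ac 75 88 5c.
Inner input = (K'⊕ipad) ∥ m = 46 a7 c6 1f e2 36 ∥ 41 6c 6d.
Inner hash: even-index sum = 668 mod 256 = 156; odd-index sum = 360 mod 256 = 104 → 9c 68.
Outer input = (K'⊕opad) ∥ inner = 2c cd ac 75 88 5c ∥ 9c 68.
Outer hash (tag): even-index sum = 508 mod 256 = 252; odd-index sum = 518 mod 256 = 6 → fc 06.

fc06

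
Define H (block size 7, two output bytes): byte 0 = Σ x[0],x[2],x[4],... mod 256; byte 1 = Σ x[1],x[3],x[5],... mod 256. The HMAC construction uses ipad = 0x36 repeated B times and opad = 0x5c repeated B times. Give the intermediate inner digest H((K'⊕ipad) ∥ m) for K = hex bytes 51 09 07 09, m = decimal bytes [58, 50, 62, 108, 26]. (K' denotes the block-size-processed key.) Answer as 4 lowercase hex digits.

Key hex bytes 51 09 07 09 is 4 bytes ≤ B = 7; zero-pad to 7 bytes: K' = 51 09 07 09 00 00 00.
K' ⊕ ipad = 67 3f 31 3f 36 36 36.
Inner input = 67 3f 31 3f 36 36 36 ∥ 3a 32 3e 6c 1a.
Inner hash: even-index sum = 418 mod 256 = 162; odd-index sum = 326 mod 256 = 70 → a2 46.

a246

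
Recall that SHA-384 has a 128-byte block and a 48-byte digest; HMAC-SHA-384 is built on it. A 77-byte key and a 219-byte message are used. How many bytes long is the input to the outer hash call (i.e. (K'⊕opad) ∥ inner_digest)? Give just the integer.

176

Key is 77 ≤ 128 bytes, zero-padded: |K'| = 128.
Outer input = (K'⊕opad) ∥ H(inner) → 128 + 48 = 176 bytes.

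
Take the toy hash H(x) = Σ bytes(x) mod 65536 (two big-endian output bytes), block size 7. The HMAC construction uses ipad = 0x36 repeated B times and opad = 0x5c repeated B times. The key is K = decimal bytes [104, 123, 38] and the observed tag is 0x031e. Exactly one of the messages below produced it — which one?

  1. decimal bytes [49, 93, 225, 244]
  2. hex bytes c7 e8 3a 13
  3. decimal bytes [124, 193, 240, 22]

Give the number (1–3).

3

Key decimal bytes [104, 123, 38] = 68 7b 26 is 3 bytes ≤ B = 7; zero-pad to 7 bytes: K' = 68 7b 26 00 00 00 00.
K' ⊕ ipad = 5e 4d 10 36 36 36 36; K' ⊕ opad = 34 27 7a 5c 5c 5c 5c.
m1: inner = H(5e 4d 10 36 36 36 36 31 5d e1 f4) = 03 f6; tag = H(34 27 7a 5c 5c 5c 5c 03 f6) = 033e
m2: inner = H(5e 4d 10 36 36 36 36 c7 e8 3a 13) = 03 8f; tag = H(34 27 7a 5c 5c 5c 5c 03 8f) = 02d7
m3: inner = H(5e 4d 10 36 36 36 36 7c c1 f0 16) = 03 d6; tag = H(34 27 7a 5c 5c 5c 5c 03 d6) = 031e ← matches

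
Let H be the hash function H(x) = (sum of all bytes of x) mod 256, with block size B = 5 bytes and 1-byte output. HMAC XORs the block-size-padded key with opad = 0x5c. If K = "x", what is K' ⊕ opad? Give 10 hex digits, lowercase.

245c5c5c5c

Key "x" = 78 is 1 byte ≤ B = 5; zero-pad to 5 bytes: K' = 78 00 00 00 00.
XOR each byte with 0x5c: 78⊕5c=24, 00⊕5c=5c, 00⊕5c=5c, 00⊕5c=5c, 00⊕5c=5c.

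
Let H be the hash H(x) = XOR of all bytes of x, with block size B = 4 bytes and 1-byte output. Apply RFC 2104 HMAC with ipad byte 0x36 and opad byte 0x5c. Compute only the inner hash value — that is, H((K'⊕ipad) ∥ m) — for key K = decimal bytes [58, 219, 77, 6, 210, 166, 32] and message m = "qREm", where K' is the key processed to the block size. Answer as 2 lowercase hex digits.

Key decimal bytes [58, 219, 77, 6, 210, 166, 32] = 3a db 4d 06 d2 a6 20 is 7 bytes > B = 4, so hash it first: H(key) = fe, then zero-pad to 4 bytes: K' = fe 00 00 00.
K' ⊕ ipad = c8 36 36 36.
Inner input = c8 36 36 36 ∥ 71 52 45 6d.
Inner hash: XOR c8⊕36⊕36⊕36⊕71⊕52⊕45⊕6d = f5.

f5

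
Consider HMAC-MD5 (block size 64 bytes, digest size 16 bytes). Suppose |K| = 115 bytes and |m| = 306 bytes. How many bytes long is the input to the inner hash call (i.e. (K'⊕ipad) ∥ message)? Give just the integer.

Key is 115 > 64 bytes, so it is hashed to 16 bytes then zero-padded to 64: |K'| = 64.
Inner input = (K'⊕ipad) ∥ m → 64 + 306 = 370 bytes.

370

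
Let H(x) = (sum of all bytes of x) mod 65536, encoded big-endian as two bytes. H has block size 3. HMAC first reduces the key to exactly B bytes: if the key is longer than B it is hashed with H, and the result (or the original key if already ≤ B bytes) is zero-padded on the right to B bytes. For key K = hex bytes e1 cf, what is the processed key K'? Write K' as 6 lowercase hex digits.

e1cf00

Key hex bytes e1 cf is 2 bytes ≤ B = 3; zero-pad to 3 bytes: K' = e1 cf 00.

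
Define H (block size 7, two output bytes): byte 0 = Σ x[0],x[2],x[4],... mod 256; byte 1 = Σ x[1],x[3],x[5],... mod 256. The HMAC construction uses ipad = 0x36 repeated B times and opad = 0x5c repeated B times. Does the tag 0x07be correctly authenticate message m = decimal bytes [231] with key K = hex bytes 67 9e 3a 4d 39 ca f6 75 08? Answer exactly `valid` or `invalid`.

valid

Key hex bytes 67 9e 3a 4d 39 ca f6 75 08 is 9 bytes > B = 7, so hash it first: H(key) = d8 2a, then zero-pad to 7 bytes: K' = d8 2a 00 00 00 00 00.
K' ⊕ ipad = ee 1c 36 36 36 36 36; K' ⊕ opad = 84 76 5c 5c 5c 5c 5c.
Inner hash: even-index sum = 400 mod 256 = 144; odd-index sum = 367 mod 256 = 111 → 90 6f.
Outer hash (recomputed tag): even-index sum = 519 mod 256 = 7; odd-index sum = 446 mod 256 = 190 → 07 be.
Recomputed tag = 07be; claimed = 07be → match.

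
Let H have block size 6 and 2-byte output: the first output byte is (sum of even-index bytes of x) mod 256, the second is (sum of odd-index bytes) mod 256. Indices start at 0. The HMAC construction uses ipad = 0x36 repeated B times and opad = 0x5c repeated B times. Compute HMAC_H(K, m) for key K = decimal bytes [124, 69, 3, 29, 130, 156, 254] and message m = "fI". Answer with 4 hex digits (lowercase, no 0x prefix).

f6d7

Key decimal bytes [124, 69, 3, 29, 130, 156, 254] = 7c 45 03 1d 82 9c fe is 7 bytes > B = 6, so hash it first: H(key) = ff fe, then zero-pad to 6 bytes: K' = ff fe 00 00 00 00.
K' ⊕ ipad = c9 c8 36 36 36 36.  K' ⊕ opad = a3 a2 5c 5c 5c 5c.
Inner input = (K'⊕ipad) ∥ m = c9 c8 36 36 36 36 ∥ 66 49.
Inner hash: even-index sum = 411 mod 256 = 155; odd-index sum = 381 mod 256 = 125 → 9b 7d.
Outer input = (K'⊕opad) ∥ inner = a3 a2 5c 5c 5c 5c ∥ 9b 7d.
Outer hash (tag): even-index sum = 502 mod 256 = 246; odd-index sum = 471 mod 256 = 215 → f6 d7.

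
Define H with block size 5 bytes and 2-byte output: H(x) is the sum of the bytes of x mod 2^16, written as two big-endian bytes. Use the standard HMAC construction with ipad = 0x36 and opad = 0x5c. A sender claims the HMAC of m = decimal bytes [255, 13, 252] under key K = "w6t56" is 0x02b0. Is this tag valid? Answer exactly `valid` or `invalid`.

invalid

Key "w6t56" = 77 36 74 35 36 is exactly B = 5 bytes: K' = 77 36 74 35 36.
K' ⊕ ipad = 41 00 42 03 00; K' ⊕ opad = 2b 6a 28 69 6a.
Inner hash: sum = 65+0+66+3+0+255+13+252 = 654 → 02 8e.
Outer hash (recomputed tag): sum = 43+106+40+105+106+2+142 = 544 → 02 20.
Recomputed tag = 0220; claimed = 02b0 → mismatch.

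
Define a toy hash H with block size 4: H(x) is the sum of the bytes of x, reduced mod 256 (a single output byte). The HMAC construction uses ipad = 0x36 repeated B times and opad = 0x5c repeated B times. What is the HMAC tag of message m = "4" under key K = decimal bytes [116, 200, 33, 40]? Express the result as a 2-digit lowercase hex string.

Key decimal bytes [116, 200, 33, 40] = 74 c8 21 28 is exactly B = 4 bytes: K' = 74 c8 21 28.
K' ⊕ ipad = 42 fe 17 1e.  K' ⊕ opad = 28 94 7d 74.
Inner input = (K'⊕ipad) ∥ m = 42 fe 17 1e ∥ 34.
Inner hash: sum = 66+254+23+30+52 = 425; mod 256 = 169 → a9.
Outer input = (K'⊕opad) ∥ inner = 28 94 7d 74 ∥ a9.
Outer hash (tag): sum = 40+148+125+116+169 = 598; mod 256 = 86 → 56.

56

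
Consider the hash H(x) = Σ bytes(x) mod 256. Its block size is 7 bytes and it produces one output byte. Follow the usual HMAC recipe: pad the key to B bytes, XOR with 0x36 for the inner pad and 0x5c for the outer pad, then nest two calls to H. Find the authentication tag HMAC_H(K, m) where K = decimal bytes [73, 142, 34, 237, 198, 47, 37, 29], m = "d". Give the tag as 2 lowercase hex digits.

3c

Key decimal bytes [73, 142, 34, 237, 198, 47, 37, 29] = 49 8e 22 ed c6 2f 25 1d is 8 bytes > B = 7, so hash it first: H(key) = 1d, then zero-pad to 7 bytes: K' = 1d 00 00 00 00 00 00.
K' ⊕ ipad = 2b 36 36 36 36 36 36.  K' ⊕ opad = 41 5c 5c 5c 5c 5c 5c.
Inner input = (K'⊕ipad) ∥ m = 2b 36 36 36 36 36 36 ∥ 64.
Inner hash: sum = 43+54+54+54+54+54+54+100 = 467; mod 256 = 211 → d3.
Outer input = (K'⊕opad) ∥ inner = 41 5c 5c 5c 5c 5c 5c ∥ d3.
Outer hash (tag): sum = 65+92+92+92+92+92+92+211 = 828; mod 256 = 60 → 3c.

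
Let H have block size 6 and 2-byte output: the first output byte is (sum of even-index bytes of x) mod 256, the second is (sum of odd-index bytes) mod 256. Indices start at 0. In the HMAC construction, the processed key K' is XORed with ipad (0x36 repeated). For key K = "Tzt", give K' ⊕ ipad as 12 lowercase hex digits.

Key "Tzt" = 54 7a 74 is 3 bytes ≤ B = 6; zero-pad to 6 bytes: K' = 54 7a 74 00 00 00.
XOR each byte with 0x36: 54⊕36=62, 7a⊕36=4c, 74⊕36=42, 00⊕36=36, 00⊕36=36, 00⊕36=36.

624c42363636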